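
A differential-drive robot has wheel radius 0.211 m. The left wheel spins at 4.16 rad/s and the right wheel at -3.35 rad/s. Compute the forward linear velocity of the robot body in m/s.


v = r*(wR + wL)/2 = 0.211*(-3.35 + 4.16)/2 = 0.0855

0.0855 m/s


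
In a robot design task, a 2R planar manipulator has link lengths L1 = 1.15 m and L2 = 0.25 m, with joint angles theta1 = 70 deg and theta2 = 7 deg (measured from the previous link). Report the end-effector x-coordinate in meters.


x = L1*cos(th1) + L2*cos(th1+th2) = 1.15*cos(70 deg) + 0.25*cos(77 deg) = 0.4496

0.4496 m


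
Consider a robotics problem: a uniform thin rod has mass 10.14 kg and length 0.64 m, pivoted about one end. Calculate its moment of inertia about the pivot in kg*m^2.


I = (1/3)*m*L^2 = (1/3)*10.14*0.64^2 = 1.3844

1.3844 kg*m^2


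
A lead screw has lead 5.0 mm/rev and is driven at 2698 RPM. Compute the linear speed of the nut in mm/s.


v = lead * (RPM/60) = 5.0*2698/60 = 224.8333

224.8333 mm/s


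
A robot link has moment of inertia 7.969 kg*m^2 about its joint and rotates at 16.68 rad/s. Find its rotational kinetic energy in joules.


KE = (1/2)*I*omega^2 = 0.5*7.969*16.68^2 = 1108.5772

1108.5772 J


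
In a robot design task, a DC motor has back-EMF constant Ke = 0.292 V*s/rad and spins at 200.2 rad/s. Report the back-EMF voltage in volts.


V_emf = Ke * omega = 0.292*200.2 = 58.4584

58.4584 V


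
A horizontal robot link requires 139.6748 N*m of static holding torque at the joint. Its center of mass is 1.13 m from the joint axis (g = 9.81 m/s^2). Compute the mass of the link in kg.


m = tau / (g*L) = 139.6748 / (9.81 * 1.13) = 12.6000

12.6000 kg


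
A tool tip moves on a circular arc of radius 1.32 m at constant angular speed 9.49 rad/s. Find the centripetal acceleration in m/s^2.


a_c = omega^2 * r = 9.49^2 * 1.32 = 118.8793

118.8793 m/s^2


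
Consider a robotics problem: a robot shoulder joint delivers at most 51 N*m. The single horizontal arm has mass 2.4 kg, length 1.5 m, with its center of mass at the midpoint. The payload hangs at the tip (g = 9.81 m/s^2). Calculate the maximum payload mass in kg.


tau_arm = m_arm*g*(L/2) = 2.4*9.81*1.5/2 = 17.6580 N*m
tau_payload = tau_max - tau_arm = 51 - 17.6580 = 33.3420
m_payload = tau_payload / (g*L) = 33.3420 / (9.81*1.5) = 2.2659

2.2659 kg


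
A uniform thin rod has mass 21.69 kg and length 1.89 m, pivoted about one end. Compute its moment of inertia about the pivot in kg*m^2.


I = (1/3)*m*L^2 = (1/3)*21.69*1.89^2 = 25.8263

25.8263 kg*m^2


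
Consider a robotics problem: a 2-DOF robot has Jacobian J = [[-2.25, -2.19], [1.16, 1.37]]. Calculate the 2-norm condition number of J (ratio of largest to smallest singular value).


JJ^T eigenvalues: trace(JJ^T) = 13.0811, det(JJ^T) = det(J)^2 = 0.29387241
s_max^2 = (13.0811 + sqrt(169.93968757))/2 = 13.05859586
s_min^2 = (13.0811 - sqrt(169.93968757))/2 = 0.02250414
kappa = s_max/s_min = sqrt(13.05859586/0.02250414) = 24.0889

24.0889


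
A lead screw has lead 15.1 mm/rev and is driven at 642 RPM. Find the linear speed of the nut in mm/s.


v = lead * (RPM/60) = 15.1*642/60 = 161.5700

161.5700 mm/s


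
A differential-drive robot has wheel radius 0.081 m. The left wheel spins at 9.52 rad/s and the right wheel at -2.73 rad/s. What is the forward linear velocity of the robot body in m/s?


v = r*(wR + wL)/2 = 0.081*(-2.73 + 9.52)/2 = 0.2750

0.2750 m/s


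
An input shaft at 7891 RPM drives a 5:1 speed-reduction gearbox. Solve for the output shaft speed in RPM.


omega_out = omega_in / N = 7891 / 5 = 1578.2000

1578.2000 RPM


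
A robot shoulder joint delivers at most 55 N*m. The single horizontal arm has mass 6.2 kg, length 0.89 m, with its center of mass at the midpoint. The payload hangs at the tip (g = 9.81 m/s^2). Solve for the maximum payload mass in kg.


tau_arm = m_arm*g*(L/2) = 6.2*9.81*0.89/2 = 27.0658 N*m
tau_payload = tau_max - tau_arm = 55 - 27.0658 = 27.9342
m_payload = tau_payload / (g*L) = 27.9342 / (9.81*0.89) = 3.1995

3.1995 kg


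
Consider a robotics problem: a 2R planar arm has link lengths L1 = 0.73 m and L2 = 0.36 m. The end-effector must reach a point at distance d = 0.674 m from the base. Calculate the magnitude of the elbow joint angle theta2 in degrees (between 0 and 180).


cos(th2) = (d^2 - L1^2 - L2^2)/(2*L1*L2) = (0.674^2 - 0.73^2 - 0.36^2)/(2*0.73*0.36) = -0.39616438
th2 = acos(-0.39616438) = 113.3386 deg

113.3386 degrees


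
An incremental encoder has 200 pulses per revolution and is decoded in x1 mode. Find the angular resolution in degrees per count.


resolution = 360 / (PPR * 1) = 360 / 200 = 1.8000

1.8000 degrees


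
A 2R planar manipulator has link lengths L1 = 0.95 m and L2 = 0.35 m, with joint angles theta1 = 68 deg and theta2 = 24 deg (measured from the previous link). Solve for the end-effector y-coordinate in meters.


y = L1*sin(th1) + L2*sin(th1+th2) = 0.95*sin(68 deg) + 0.35*sin(92 deg) = 1.2306

1.2306 m


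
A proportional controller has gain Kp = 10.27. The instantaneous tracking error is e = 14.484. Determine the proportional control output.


u_P = Kp * e = 10.27 * 14.484 = 148.7507

148.7507


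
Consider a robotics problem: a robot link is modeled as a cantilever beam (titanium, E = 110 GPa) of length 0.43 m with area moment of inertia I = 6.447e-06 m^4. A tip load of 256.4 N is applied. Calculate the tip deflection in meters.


delta = F*L^3/(3*E*I) = 256.4*0.43^3/(3*1.100e+11*6.447e-06)
      = 20.3855948/2127510 = 9.5819e-06

9.5819e-06 m


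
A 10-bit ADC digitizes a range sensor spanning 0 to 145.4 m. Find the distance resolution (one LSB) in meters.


res = range / 2^n = 145.4/2^10 = 145.4/1024 = 0.1420

0.1420 m


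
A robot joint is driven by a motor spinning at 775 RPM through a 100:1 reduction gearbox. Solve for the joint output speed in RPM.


omega_joint = omega_motor / N = 775 / 100 = 7.7500

7.7500 RPM


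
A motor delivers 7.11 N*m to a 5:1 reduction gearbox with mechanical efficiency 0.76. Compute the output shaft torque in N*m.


tau_out = tau_in * N * eta = 7.11 * 5 * 0.76 = 27.0180

27.0180 N*m


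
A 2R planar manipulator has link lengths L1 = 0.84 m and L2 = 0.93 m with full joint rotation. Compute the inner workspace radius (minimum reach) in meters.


r_min = |L1 - L2| = |0.84 - 0.93| = 0.0900

0.0900 m


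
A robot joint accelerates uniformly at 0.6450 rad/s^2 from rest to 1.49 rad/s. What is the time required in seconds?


t = delta_omega / alpha = 1.49 / 0.6450 = 2.3101

2.3101 s


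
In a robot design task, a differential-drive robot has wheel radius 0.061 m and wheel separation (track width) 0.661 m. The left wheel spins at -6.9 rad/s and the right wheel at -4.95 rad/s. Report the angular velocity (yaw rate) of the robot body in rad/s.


omega = r*(wR - wL)/L = 0.061*(-4.95 - (-6.9))/0.661 = 0.1800

0.1800 rad/s


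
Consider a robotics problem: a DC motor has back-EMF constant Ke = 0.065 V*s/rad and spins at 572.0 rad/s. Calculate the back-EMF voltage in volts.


V_emf = Ke * omega = 0.065*572.0 = 37.1800

37.1800 V


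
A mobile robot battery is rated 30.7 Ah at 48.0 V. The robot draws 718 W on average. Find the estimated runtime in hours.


E = 30.7*48.0 = 1473.6000 Wh
t = E/P = 1473.6000/718 = 2.0524

2.0524 hours


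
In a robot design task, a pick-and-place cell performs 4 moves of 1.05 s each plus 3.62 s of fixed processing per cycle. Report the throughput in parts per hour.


T_cycle = 4*1.05 + 3.62 = 7.8200 s
rate = 3600/T = 460.3581

460.3581 parts/hour


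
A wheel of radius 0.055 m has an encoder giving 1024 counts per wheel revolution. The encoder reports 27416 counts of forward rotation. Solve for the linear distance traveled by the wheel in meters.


revs = 27416/1024 = 26.773438
d = revs * 2*pi*r = 26.773438 * 2*pi*0.055 = 9.2522

9.2522 m


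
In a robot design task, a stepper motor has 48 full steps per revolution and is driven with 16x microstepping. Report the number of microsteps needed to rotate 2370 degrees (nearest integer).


step_size = 360/(48*16) = 360/768 = 0.468750 deg
n = 2370/(360/768) = 2370*768/360 = 5056

5056 steps


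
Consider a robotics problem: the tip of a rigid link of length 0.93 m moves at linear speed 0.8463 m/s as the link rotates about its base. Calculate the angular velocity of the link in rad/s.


omega = v / L = 0.8463 / 0.93 = 0.9100

0.9100 rad/s


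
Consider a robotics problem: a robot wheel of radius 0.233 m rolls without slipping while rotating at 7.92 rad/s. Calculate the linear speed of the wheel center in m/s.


v = omega * r = 7.92 * 0.233 = 1.8454

1.8454 m/s


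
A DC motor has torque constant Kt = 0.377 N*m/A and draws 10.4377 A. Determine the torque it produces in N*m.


tau = Kt * I = 0.377*10.4377 = 3.9350

3.9350 N*m


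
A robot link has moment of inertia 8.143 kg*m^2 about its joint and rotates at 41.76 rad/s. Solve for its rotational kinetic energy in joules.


KE = (1/2)*I*omega^2 = 0.5*8.143*41.76^2 = 7100.2791

7100.2791 J


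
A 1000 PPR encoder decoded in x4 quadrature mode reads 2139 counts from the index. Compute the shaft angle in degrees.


angle = counts * 360 / (PPR*4) = 2139 * 360 / 4000 = 192.5100

192.5100 degrees


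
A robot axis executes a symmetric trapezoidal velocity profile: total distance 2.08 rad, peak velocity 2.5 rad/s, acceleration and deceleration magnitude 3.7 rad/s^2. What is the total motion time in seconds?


t_acc = v/a = 2.5/3.7 = 0.675676 s
d_acc = v^2/(2a) = 0.844595 rad (each ramp)
d_cruise = 2.08 - 2*0.844595 = 0.390810 rad
t_cruise = 0.390810/2.5 = 0.156324 s
t_total = 2*0.675676 + 0.156324 = 1.5077

1.5077 s


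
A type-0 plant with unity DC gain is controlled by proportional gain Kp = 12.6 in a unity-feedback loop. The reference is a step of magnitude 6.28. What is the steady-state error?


e_ss = R/(1 + Kp) = 6.28/(1 + 12.6) = 6.28/13.6000 = 0.4618

0.4618


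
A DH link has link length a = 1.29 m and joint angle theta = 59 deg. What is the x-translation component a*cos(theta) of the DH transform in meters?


a*cos(theta) = 1.29*cos(59 deg) = 0.6644

0.6644 m


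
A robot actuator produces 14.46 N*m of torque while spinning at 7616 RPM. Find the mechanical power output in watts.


omega = 7616 * 2*pi/60 = 797.545655 rad/s
P = tau * omega = 14.46 * 797.545655 = 11532.5102

11532.5102 W


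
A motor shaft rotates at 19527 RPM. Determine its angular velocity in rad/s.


omega = 19527 * 2*pi/60 = 2044.8627

2044.8627 rad/s


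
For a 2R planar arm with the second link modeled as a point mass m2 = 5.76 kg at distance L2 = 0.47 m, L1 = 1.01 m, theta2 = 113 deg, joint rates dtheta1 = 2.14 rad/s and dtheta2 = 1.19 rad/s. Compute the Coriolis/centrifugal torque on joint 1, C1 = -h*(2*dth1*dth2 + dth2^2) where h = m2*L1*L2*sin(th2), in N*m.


h = m2*L1*L2*sin(th2) = 5.76*1.01*0.47*sin(113 deg) = 2.516911
C1 = -h*(2*2.14*1.19 + 1.19^2) = -2.516911*6.5093 = -16.3833

-16.3833 N*m


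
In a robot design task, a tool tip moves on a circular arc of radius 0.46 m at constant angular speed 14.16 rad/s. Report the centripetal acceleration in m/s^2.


a_c = omega^2 * r = 14.16^2 * 0.46 = 92.2326

92.2326 m/s^2


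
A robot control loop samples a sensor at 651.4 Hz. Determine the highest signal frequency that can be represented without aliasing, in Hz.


f_max = f_s/2 = 651.4/2 = 325.7000

325.7000 Hz


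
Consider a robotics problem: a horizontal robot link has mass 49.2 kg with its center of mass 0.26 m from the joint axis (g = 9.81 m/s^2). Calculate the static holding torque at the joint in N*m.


tau = m*g*L = 49.2 * 9.81 * 0.26 = 125.4895

125.4895 N*m


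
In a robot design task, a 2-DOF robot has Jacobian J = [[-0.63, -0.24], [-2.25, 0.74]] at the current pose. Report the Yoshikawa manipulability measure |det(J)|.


det(J) = -0.63*0.74 - (-0.24)*(-2.25) = -1.0062
|det(J)| = 1.0062

1.0062


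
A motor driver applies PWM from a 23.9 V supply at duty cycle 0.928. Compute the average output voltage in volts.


V_avg = V_supply * D = 23.9*0.928 = 22.1792

22.1792 V


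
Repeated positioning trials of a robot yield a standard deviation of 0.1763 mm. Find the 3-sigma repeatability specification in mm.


repeatability = 3*sigma = 3*0.1763 = 0.5289

0.5289 mm


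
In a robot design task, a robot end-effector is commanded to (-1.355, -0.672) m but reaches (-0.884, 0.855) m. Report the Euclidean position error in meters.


dx = -0.884 - (-1.355) = 0.4710, dy = 0.855 - (-0.672) = 1.5270
err = sqrt(0.221841 + 2.331729) = 1.5980

1.5980 m


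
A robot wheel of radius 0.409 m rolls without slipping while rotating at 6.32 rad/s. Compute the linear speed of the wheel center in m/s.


v = omega * r = 6.32 * 0.409 = 2.5849

2.5849 m/s


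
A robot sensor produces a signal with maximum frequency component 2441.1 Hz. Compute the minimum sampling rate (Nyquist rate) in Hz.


f_s,min = 2*f_max = 2*2441.1 = 4882.2000

4882.2000 Hz


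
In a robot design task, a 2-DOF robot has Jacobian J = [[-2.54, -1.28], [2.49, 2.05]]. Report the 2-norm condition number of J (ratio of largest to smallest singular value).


JJ^T eigenvalues: trace(JJ^T) = 18.4926, det(JJ^T) = det(J)^2 = 4.07959204
s_max^2 = (18.4926 + sqrt(325.65788660))/2 = 18.26929682
s_min^2 = (18.4926 - sqrt(325.65788660))/2 = 0.22330318
kappa = s_max/s_min = sqrt(18.26929682/0.22330318) = 9.0451

9.0451


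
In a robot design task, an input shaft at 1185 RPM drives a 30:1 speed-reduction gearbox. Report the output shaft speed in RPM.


omega_out = omega_in / N = 1185 / 30 = 39.5000

39.5000 RPM


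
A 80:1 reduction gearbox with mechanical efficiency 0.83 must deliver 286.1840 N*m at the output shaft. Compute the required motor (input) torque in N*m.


tau_in = tau_out / (N * eta) = 286.1840 / (80 * 0.83) = 4.3100

4.3100 N*m


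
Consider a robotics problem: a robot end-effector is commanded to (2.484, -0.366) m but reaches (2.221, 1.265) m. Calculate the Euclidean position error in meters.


dx = 2.221 - (2.484) = -0.2630, dy = 1.265 - (-0.366) = 1.6310
err = sqrt(0.069169 + 2.660161) = 1.6521

1.6521 m


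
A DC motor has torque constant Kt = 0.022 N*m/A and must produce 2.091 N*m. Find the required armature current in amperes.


I = tau / Kt = 2.091/0.022 = 95.0455

95.0455 A


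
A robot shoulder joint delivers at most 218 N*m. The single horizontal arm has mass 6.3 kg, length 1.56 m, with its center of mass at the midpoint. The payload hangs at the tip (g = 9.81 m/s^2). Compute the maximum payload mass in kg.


tau_arm = m_arm*g*(L/2) = 6.3*9.81*1.56/2 = 48.2063 N*m
tau_payload = tau_max - tau_arm = 218 - 48.2063 = 169.7937
m_payload = tau_payload / (g*L) = 169.7937 / (9.81*1.56) = 11.0950

11.0950 kg


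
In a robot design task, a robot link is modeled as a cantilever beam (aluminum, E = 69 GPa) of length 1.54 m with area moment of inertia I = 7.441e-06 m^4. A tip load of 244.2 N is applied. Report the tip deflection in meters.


delta = F*L^3/(3*E*I) = 244.2*1.54^3/(3*6.900e+10*7.441e-06)
      = 891.8828688/1540287 = 5.7904e-04

5.7904e-04 m


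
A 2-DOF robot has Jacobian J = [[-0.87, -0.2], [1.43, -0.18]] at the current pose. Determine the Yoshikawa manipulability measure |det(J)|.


det(J) = -0.87*-0.18 - (-0.2)*(1.43) = 0.4426
|det(J)| = 0.4426

0.4426


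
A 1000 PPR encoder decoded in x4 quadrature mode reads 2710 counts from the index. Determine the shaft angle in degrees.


angle = counts * 360 / (PPR*4) = 2710 * 360 / 4000 = 243.9000

243.9000 degrees


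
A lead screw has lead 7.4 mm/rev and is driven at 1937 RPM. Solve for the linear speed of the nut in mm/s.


v = lead * (RPM/60) = 7.4*1937/60 = 238.8967

238.8967 mm/s


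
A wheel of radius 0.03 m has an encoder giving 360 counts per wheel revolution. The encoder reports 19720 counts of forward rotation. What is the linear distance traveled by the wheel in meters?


revs = 19720/360 = 54.777778
d = revs * 2*pi*r = 54.777778 * 2*pi*0.03 = 10.3254

10.3254 m


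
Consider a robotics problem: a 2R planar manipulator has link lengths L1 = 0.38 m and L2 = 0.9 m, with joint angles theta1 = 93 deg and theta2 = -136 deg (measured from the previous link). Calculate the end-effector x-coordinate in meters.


x = L1*cos(th1) + L2*cos(th1+th2) = 0.38*cos(93 deg) + 0.9*cos(-43 deg) = 0.6383

0.6383 m


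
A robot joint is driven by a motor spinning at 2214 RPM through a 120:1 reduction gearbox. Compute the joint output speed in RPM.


omega_joint = omega_motor / N = 2214 / 120 = 18.4500

18.4500 RPM


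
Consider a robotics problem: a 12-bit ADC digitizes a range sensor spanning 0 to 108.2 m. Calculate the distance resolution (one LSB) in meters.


res = range / 2^n = 108.2/2^12 = 108.2/4096 = 0.0264

0.0264 m


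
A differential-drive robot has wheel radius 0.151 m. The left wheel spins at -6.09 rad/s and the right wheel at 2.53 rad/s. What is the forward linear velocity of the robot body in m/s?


v = r*(wR + wL)/2 = 0.151*(2.53 + -6.09)/2 = -0.2688

-0.2688 m/s


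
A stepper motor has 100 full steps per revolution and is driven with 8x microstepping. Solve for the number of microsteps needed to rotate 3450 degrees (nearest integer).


step_size = 360/(100*8) = 360/800 = 0.450000 deg
n = 3450/(360/800) = 3450*800/360 = 7666.6667 -> 7667

7667 steps


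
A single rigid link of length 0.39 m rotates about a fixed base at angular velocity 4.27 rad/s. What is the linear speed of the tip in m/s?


v = L*omega = 0.39 * 4.27 = 1.6653

1.6653 m/s


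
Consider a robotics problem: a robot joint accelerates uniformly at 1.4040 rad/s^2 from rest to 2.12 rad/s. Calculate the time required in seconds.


t = delta_omega / alpha = 2.12 / 1.4040 = 1.5100

1.5100 s


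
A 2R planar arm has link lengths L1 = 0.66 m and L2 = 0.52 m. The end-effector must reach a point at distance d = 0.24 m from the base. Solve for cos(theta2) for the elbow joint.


cos(th2) = (d^2 - L1^2 - L2^2)/(2*L1*L2) = (0.24^2 - 0.66^2 - 0.52^2)/(2*0.66*0.52) = -0.9446

-0.9446


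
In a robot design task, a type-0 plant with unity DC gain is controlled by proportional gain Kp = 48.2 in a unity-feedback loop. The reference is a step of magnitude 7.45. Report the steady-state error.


e_ss = R/(1 + Kp) = 7.45/(1 + 48.2) = 7.45/49.2000 = 0.1514

0.1514


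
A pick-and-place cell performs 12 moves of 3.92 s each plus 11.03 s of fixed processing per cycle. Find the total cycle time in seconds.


T = 12*3.92 + 11.03 = 58.0700

58.0700 s


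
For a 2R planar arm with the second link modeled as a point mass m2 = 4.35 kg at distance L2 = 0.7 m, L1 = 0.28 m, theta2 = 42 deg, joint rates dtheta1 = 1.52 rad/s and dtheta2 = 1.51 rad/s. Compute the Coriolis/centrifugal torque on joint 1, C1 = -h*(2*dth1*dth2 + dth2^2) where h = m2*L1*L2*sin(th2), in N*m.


h = m2*L1*L2*sin(th2) = 4.35*0.28*0.7*sin(42 deg) = 0.570501
C1 = -h*(2*1.52*1.51 + 1.51^2) = -0.570501*6.8705 = -3.9196

-3.9196 N*m


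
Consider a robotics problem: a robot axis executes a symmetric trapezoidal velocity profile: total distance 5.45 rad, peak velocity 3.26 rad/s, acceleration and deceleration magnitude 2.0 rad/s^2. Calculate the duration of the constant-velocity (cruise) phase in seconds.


t_acc = v/a = 1.630000 s, d_acc = v^2/(2a) = 2.656900 rad each
d_cruise = 5.45 - 2*2.656900 = 0.136200 rad
t_cruise = d_cruise/v = 0.136200/3.26 = 0.0418

0.0418 s


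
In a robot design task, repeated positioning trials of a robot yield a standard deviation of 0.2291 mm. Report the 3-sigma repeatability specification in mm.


repeatability = 3*sigma = 3*0.2291 = 0.6873

0.6873 mm


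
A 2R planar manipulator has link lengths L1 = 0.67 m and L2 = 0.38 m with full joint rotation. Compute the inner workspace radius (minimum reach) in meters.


r_min = |L1 - L2| = |0.67 - 0.38| = 0.2900

0.2900 m


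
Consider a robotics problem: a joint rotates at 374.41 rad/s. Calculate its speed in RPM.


RPM = 374.41 * 60/(2*pi) = 3575.3521

3575.3521 RPM


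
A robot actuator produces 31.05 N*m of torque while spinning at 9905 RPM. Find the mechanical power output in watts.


omega = 9905 * 2*pi/60 = 1037.249174 rad/s
P = tau * omega = 31.05 * 1037.249174 = 32206.5869

32206.5869 W


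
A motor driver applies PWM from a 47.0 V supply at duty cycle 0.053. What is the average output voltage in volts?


V_avg = V_supply * D = 47.0*0.053 = 2.4910

2.4910 V


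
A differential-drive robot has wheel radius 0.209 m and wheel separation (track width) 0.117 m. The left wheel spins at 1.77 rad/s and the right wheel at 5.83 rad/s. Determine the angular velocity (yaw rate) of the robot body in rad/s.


omega = r*(wR - wL)/L = 0.209*(5.83 - (1.77))/0.117 = 7.2525

7.2525 rad/s


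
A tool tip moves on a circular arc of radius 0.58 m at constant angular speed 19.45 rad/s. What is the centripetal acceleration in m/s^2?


a_c = omega^2 * r = 19.45^2 * 0.58 = 219.4154

219.4154 m/s^2


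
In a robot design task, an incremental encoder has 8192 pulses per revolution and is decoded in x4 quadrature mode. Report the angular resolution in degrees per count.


resolution = 360 / (PPR * 4) = 360 / 32768 = 0.0110

0.0110 degrees


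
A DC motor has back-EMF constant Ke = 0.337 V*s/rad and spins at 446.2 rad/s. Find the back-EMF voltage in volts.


V_emf = Ke * omega = 0.337*446.2 = 150.3694

150.3694 V


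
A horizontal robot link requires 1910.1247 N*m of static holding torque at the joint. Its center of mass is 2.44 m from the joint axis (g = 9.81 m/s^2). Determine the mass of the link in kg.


m = tau / (g*L) = 1910.1247 / (9.81 * 2.44) = 79.8000

79.8000 kg


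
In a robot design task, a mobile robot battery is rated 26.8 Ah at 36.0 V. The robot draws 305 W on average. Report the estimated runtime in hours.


E = 26.8*36.0 = 964.8000 Wh
t = E/P = 964.8000/305 = 3.1633

3.1633 hours


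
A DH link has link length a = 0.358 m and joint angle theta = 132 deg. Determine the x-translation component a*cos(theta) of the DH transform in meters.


a*cos(theta) = 0.358*cos(132 deg) = -0.2395

-0.2395 m


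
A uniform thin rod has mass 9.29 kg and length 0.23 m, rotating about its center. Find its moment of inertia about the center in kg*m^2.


I = (1/12)*m*L^2 = (1/12)*9.29*0.23^2 = 0.0410

0.0410 kg*m^2


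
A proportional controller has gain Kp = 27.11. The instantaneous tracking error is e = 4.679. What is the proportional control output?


u_P = Kp * e = 27.11 * 4.679 = 126.8477

126.8477


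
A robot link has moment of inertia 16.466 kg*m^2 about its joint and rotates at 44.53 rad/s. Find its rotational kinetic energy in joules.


KE = (1/2)*I*omega^2 = 0.5*16.466*44.53^2 = 16325.3878

16325.3878 J


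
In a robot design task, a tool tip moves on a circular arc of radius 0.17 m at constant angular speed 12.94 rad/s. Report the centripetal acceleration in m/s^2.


a_c = omega^2 * r = 12.94^2 * 0.17 = 28.4654

28.4654 m/s^2


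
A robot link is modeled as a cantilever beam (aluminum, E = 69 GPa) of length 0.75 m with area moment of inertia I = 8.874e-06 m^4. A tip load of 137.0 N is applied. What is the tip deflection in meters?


delta = F*L^3/(3*E*I) = 137.0*0.75^3/(3*6.900e+10*8.874e-06)
      = 57.796875/1836918 = 3.1464e-05

3.1464e-05 m


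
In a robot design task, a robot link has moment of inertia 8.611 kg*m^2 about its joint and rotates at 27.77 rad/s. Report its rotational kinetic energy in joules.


KE = (1/2)*I*omega^2 = 0.5*8.611*27.77^2 = 3320.2849

3320.2849 J


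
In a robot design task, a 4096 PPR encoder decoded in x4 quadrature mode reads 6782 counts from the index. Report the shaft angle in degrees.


angle = counts * 360 / (PPR*4) = 6782 * 360 / 16384 = 149.0186

149.0186 degrees


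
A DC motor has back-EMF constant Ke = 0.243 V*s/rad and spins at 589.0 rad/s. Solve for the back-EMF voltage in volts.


V_emf = Ke * omega = 0.243*589.0 = 143.1270

143.1270 V


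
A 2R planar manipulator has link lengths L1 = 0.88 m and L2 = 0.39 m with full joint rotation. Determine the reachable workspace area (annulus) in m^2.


r_max = L1 + L2 = 1.2700, r_min = |L1 - L2| = 0.4900
A = pi*(r_max^2 - r_min^2) = pi*(1.6129 - 0.2401) = 4.3128

4.3128 m^2


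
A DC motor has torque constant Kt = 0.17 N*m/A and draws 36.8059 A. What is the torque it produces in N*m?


tau = Kt * I = 0.17*36.8059 = 6.2570

6.2570 N*m


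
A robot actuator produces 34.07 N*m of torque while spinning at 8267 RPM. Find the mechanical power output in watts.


omega = 8267 * 2*pi/60 = 865.718216 rad/s
P = tau * omega = 34.07 * 865.718216 = 29495.0196

29495.0196 W


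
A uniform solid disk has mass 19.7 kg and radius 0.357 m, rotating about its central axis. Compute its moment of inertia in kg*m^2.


I = (1/2)*m*R^2 = 0.5*19.7*0.357^2 = 1.2554

1.2554 kg*m^2


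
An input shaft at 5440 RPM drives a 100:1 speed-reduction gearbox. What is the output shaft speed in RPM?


omega_out = omega_in / N = 5440 / 100 = 54.4000

54.4000 RPM


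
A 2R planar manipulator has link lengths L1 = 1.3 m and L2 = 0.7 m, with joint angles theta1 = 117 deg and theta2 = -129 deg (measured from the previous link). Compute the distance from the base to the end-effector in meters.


x = L1*cos(th1) + L2*cos(th1+th2) = 0.094516
y = L1*sin(th1) + L2*sin(th1+th2) = 1.012770
d = sqrt(x^2 + y^2) = sqrt(0.008933 + 1.025703) = 1.0172

1.0172 m


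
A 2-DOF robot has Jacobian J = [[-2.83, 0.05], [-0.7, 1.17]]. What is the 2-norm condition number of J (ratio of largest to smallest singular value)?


JJ^T eigenvalues: trace(JJ^T) = 9.8703, det(JJ^T) = det(J)^2 = 10.73283121
s_max^2 = (9.8703 + sqrt(54.49149725))/2 = 8.62606781
s_min^2 = (9.8703 - sqrt(54.49149725))/2 = 1.24423219
kappa = s_max/s_min = sqrt(8.62606781/1.24423219) = 2.6330

2.6330


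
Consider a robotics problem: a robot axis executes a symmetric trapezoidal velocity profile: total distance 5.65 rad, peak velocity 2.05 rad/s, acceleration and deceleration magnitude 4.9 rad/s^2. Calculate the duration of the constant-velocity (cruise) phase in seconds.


t_acc = v/a = 0.418367 s, d_acc = v^2/(2a) = 0.428827 rad each
d_cruise = 5.65 - 2*0.428827 = 4.792346 rad
t_cruise = d_cruise/v = 4.792346/2.05 = 2.3377

2.3377 s


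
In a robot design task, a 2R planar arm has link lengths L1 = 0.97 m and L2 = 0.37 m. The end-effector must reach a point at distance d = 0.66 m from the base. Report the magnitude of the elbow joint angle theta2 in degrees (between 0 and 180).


cos(th2) = (d^2 - L1^2 - L2^2)/(2*L1*L2) = (0.66^2 - 0.97^2 - 0.37^2)/(2*0.97*0.37) = -0.89467818
th2 = acos(-0.89467818) = 153.4671 deg

153.4671 degrees


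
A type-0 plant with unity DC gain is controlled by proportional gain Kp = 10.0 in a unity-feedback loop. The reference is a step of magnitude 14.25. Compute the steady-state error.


e_ss = R/(1 + Kp) = 14.25/(1 + 10.0) = 14.25/11.0000 = 1.2955

1.2955


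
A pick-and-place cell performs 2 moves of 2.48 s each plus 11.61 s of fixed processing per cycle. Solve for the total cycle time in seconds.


T = 2*2.48 + 11.61 = 16.5700

16.5700 s


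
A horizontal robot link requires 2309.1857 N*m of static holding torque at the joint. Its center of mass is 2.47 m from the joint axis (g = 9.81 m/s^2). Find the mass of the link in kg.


m = tau / (g*L) = 2309.1857 / (9.81 * 2.47) = 95.3000

95.3000 kg


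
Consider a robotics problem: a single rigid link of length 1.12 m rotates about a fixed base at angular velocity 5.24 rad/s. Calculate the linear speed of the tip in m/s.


v = L*omega = 1.12 * 5.24 = 5.8688

5.8688 m/s


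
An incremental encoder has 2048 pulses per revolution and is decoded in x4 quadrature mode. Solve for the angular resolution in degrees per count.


resolution = 360 / (PPR * 4) = 360 / 8192 = 0.0439

0.0439 degrees


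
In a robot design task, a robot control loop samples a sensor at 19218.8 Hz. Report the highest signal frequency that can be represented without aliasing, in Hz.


f_max = f_s/2 = 19218.8/2 = 9609.4000

9609.4000 Hz


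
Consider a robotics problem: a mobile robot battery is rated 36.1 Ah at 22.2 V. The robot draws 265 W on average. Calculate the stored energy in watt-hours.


E = capacity * V = 36.1*22.2 = 801.4200

801.4200 Wh


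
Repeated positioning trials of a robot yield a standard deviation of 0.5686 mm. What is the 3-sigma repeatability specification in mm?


repeatability = 3*sigma = 3*0.5686 = 1.7058

1.7058 mm


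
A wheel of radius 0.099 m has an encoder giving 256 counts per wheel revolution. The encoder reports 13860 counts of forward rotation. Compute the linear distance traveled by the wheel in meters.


revs = 13860/256 = 54.140625
d = revs * 2*pi*r = 54.140625 * 2*pi*0.099 = 33.6774

33.6774 m


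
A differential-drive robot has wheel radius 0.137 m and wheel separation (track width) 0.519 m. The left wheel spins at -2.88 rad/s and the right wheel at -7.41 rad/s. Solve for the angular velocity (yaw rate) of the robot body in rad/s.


omega = r*(wR - wL)/L = 0.137*(-7.41 - (-2.88))/0.519 = -1.1958

-1.1958 rad/s


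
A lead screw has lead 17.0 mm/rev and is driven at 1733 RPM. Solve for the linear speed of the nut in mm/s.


v = lead * (RPM/60) = 17.0*1733/60 = 491.0167

491.0167 mm/s


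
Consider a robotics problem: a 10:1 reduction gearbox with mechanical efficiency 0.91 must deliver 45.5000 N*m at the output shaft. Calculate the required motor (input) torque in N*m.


tau_in = tau_out / (N * eta) = 45.5000 / (10 * 0.91) = 5.0000

5.0000 N*m


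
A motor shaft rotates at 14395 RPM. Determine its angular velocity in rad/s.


omega = 14395 * 2*pi/60 = 1507.4409

1507.4409 rad/s


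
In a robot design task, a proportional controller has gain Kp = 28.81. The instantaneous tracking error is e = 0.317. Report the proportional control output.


u_P = Kp * e = 28.81 * 0.317 = 9.1328

9.1328


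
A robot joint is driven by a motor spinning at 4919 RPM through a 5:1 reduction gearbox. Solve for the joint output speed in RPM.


omega_joint = omega_motor / N = 4919 / 5 = 983.8000

983.8000 RPM


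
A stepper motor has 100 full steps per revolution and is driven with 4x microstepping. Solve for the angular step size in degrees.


step = 360/(100*4) = 360/400 = 0.9000

0.9000 degrees


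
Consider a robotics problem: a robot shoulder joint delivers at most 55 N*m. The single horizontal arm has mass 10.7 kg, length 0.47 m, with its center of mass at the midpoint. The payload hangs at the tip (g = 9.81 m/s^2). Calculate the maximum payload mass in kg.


tau_arm = m_arm*g*(L/2) = 10.7*9.81*0.47/2 = 24.6672 N*m
tau_payload = tau_max - tau_arm = 55 - 24.6672 = 30.3328
m_payload = tau_payload / (g*L) = 30.3328 / (9.81*0.47) = 6.5788

6.5788 kg


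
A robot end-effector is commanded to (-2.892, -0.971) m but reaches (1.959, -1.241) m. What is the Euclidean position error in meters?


dx = 1.959 - (-2.892) = 4.8510, dy = -1.241 - (-0.971) = -0.2700
err = sqrt(23.532201 + 0.072900) = 4.8585

4.8585 m


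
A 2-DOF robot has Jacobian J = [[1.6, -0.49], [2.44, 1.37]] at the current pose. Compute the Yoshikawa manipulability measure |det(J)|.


det(J) = 1.6*1.37 - (-0.49)*(2.44) = 3.3876
|det(J)| = 3.3876

3.3876


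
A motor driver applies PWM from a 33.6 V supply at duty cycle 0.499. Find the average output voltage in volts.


V_avg = V_supply * D = 33.6*0.499 = 16.7664

16.7664 V


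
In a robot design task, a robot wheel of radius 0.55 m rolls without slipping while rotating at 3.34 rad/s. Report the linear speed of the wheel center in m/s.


v = omega * r = 3.34 * 0.55 = 1.8370

1.8370 m/s


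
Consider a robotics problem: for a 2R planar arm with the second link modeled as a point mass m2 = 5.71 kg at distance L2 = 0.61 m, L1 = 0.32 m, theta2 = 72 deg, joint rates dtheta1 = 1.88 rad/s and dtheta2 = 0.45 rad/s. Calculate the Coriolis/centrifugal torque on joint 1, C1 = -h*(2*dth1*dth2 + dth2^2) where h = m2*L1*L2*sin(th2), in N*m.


h = m2*L1*L2*sin(th2) = 5.71*0.32*0.61*sin(72 deg) = 1.060040
C1 = -h*(2*1.88*0.45 + 0.45^2) = -1.060040*1.8945 = -2.0082

-2.0082 N*m


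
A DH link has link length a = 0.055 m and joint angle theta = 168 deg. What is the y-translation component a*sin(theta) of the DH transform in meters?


a*sin(theta) = 0.055*sin(168 deg) = 0.0114

0.0114 m


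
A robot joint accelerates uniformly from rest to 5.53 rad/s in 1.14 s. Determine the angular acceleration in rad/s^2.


alpha = delta_omega / t = 5.53 / 1.14 = 4.8509

4.8509 rad/s^2


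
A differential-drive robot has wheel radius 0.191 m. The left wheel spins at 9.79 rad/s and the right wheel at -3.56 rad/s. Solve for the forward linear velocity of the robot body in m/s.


v = r*(wR + wL)/2 = 0.191*(-3.56 + 9.79)/2 = 0.5950

0.5950 m/s


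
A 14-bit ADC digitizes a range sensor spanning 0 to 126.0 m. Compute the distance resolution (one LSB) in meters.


res = range / 2^n = 126.0/2^14 = 126.0/16384 = 0.0077

0.0077 m


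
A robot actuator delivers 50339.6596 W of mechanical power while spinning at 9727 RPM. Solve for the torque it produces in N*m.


omega = 9727 * 2*pi/60 = 1018.609058 rad/s
tau = P / omega = 50339.6596 / 1018.609058 = 49.4200

49.4200 N*m


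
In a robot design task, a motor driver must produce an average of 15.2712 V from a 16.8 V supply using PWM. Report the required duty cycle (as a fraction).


D = V_avg/V_supply = 15.2712/16.8 = 0.9090

0.9090


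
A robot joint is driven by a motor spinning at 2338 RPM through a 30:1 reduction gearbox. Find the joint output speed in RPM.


omega_joint = omega_motor / N = 2338 / 30 = 77.9333

77.9333 RPM


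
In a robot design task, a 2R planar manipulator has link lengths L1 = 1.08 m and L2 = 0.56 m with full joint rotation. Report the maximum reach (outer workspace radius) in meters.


r_max = L1 + L2 = 1.08 + 0.56 = 1.6400

1.6400 m


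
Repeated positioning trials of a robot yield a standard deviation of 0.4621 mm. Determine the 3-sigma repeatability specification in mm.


repeatability = 3*sigma = 3*0.4621 = 1.3863

1.3863 mm


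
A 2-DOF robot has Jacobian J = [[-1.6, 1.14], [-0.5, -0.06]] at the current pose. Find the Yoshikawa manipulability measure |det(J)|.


det(J) = -1.6*-0.06 - (1.14)*(-0.5) = 0.6660
|det(J)| = 0.6660

0.6660


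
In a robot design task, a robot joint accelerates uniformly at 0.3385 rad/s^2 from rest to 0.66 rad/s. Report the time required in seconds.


t = delta_omega / alpha = 0.66 / 0.3385 = 1.9498

1.9498 s


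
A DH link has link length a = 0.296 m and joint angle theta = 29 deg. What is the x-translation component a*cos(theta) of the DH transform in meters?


a*cos(theta) = 0.296*cos(29 deg) = 0.2589

0.2589 m


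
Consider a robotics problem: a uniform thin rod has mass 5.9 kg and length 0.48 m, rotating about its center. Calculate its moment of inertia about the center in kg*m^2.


I = (1/12)*m*L^2 = (1/12)*5.9*0.48^2 = 0.1133

0.1133 kg*m^2


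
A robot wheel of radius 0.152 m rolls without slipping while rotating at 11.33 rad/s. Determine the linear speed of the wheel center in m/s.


v = omega * r = 11.33 * 0.152 = 1.7222

1.7222 m/s


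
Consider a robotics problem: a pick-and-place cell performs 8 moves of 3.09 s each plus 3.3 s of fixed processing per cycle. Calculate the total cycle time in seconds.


T = 8*3.09 + 3.3 = 28.0200

28.0200 s


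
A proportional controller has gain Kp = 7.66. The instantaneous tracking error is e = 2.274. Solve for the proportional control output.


u_P = Kp * e = 7.66 * 2.274 = 17.4188

17.4188


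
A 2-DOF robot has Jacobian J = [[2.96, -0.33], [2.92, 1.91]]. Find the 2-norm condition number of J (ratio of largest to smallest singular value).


JJ^T eigenvalues: trace(JJ^T) = 21.0450, det(JJ^T) = det(J)^2 = 43.78733584
s_max^2 = (21.0450 + sqrt(267.74268164))/2 = 18.70392227
s_min^2 = (21.0450 - sqrt(267.74268164))/2 = 2.34107773
kappa = s_max/s_min = sqrt(18.70392227/2.34107773) = 2.8266

2.8266


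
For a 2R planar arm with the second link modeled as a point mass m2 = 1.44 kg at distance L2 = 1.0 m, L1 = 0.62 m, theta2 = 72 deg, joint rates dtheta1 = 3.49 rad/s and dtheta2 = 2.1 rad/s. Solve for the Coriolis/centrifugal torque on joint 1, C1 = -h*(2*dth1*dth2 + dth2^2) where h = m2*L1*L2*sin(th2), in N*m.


h = m2*L1*L2*sin(th2) = 1.44*0.62*1.0*sin(72 deg) = 0.849103
C1 = -h*(2*3.49*2.1 + 2.1^2) = -0.849103*19.0680 = -16.1907

-16.1907 N*m


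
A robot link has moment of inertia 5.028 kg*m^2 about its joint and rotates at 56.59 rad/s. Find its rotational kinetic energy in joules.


KE = (1/2)*I*omega^2 = 0.5*5.028*56.59^2 = 8050.9042

8050.9042 J


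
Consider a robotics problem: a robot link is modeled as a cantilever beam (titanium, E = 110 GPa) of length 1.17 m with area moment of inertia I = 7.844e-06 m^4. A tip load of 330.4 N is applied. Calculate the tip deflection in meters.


delta = F*L^3/(3*E*I) = 330.4*1.17^3/(3*1.100e+11*7.844e-06)
      = 529.1729352/2588520 = 2.0443e-04

2.0443e-04 m


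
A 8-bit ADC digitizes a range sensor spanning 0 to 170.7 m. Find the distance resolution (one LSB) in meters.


res = range / 2^n = 170.7/2^8 = 170.7/256 = 0.6668

0.6668 m


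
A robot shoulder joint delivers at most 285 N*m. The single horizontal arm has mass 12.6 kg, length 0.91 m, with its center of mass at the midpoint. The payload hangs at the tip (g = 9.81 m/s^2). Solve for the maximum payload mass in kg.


tau_arm = m_arm*g*(L/2) = 12.6*9.81*0.91/2 = 56.2407 N*m
tau_payload = tau_max - tau_arm = 285 - 56.2407 = 228.7593
m_payload = tau_payload / (g*L) = 228.7593 / (9.81*0.91) = 25.6253

25.6253 kg


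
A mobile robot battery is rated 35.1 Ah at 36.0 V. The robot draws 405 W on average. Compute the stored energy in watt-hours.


E = capacity * V = 35.1*36.0 = 1263.6000

1263.6000 Wh


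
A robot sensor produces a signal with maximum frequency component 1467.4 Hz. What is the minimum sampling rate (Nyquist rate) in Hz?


f_s,min = 2*f_max = 2*1467.4 = 2934.8000

2934.8000 Hz


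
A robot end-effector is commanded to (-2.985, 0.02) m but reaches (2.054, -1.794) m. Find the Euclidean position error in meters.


dx = 2.054 - (-2.985) = 5.0390, dy = -1.794 - (0.02) = -1.8140
err = sqrt(25.391521 + 3.290596) = 5.3556

5.3556 m


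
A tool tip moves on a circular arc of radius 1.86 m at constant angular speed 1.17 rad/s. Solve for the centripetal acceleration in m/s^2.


a_c = omega^2 * r = 1.17^2 * 1.86 = 2.5462

2.5462 m/s^2


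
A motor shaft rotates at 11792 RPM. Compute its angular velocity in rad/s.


omega = 11792 * 2*pi/60 = 1234.8554

1234.8554 rad/s


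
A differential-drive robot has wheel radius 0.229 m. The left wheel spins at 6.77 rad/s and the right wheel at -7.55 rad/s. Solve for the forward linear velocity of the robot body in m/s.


v = r*(wR + wL)/2 = 0.229*(-7.55 + 6.77)/2 = -0.0893

-0.0893 m/s


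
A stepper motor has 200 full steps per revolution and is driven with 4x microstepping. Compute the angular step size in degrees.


step = 360/(200*4) = 360/800 = 0.4500

0.4500 degrees


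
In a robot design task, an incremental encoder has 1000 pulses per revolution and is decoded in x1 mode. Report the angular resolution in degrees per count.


resolution = 360 / (PPR * 1) = 360 / 1000 = 0.3600

0.3600 degrees


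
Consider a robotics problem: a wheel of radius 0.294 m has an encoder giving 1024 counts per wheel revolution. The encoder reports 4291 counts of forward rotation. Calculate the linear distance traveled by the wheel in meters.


revs = 4291/1024 = 4.190430
d = revs * 2*pi*r = 4.190430 * 2*pi*0.294 = 7.7408

7.7408 m
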